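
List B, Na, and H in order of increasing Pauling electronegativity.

Smaller atoms with higher effective nuclear charge are more electronegative.
Here both period and group differ, so the two effects have to be weighed against each other.
B > Na: relative to Na, both the across-period and down-group shifts push B's electronegativity up.
H > B: period and group pull opposite ways; the down-group shift dominates (2.20 vs 2.04).
Approximate values (Pauling): H 2.20, B 2.04, Na 0.93.
So from lowest to highest: Na < B < H.

Na < B < H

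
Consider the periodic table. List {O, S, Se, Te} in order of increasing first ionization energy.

IE₁ increases left→right with effective nuclear charge and decreases top→bottom as the valence shell moves farther out.
All are in group 16, so first ionization energy increases up the group.
So from lowest to highest: Te < Se < S < O.

Te < Se < S < O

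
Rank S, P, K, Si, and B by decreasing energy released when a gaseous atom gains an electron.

S > Si > P > K > B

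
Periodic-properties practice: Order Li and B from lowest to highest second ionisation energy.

Consider each +1 ion: Li⁺ is the bare [He] core; B⁺ still has 2 valence electrons.
Core electrons are held far more tightly than valence electrons, so Li tops the IE_2 order.
Tabulated IE_2 (kJ/mol): Li 7298, B 2427.
So the second ionization energies run B < Li.

B < Li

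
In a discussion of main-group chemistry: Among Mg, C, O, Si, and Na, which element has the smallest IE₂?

Mg

IE_2 is the cost of taking one more electron from the +1 cation: Mg⁺ still has 1 valence electron; C⁺ still has 3 valence electrons; O⁺ still has 5 valence electrons; Si⁺ still has 3 valence electrons; Na⁺ is the bare [Ne] core.
Pulling an electron out of a noble-gas core costs far more than removing a remaining valence electron, so Na sits at the high end of IE_2.
Valence configurations: Mg⁺ [Ne]3s¹, C⁺ [He]2s²2p¹, O⁺ [He]2s²2p³, Si⁺ [Ne]3s²3p¹.
Tabulated IE_2 (kJ/mol): Mg 1451, C 2353, O 3388, Si 1577, Na 4562.
So the second ionization energies run Mg < Si < C < O < Na.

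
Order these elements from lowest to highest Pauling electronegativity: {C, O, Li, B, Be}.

Smaller atoms with higher effective nuclear charge are more electronegative.
All lie in period 2, so electronegativity increases left to right.
So from lowest to highest: Li < Be < B < C < O.

Li < Be < B < C < O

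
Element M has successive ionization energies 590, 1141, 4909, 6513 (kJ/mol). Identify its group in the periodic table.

Group 2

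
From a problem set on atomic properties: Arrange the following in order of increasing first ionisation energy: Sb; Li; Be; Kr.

Li < Sb < Be < Kr

Li is in period 2, group 1; Be is in period 2, group 2; Kr is in period 4, group 18; Sb is in period 5, group 15.
First ionization energy rises across a period (greater Z_eff holds electrons more tightly) and falls down a group (valence electrons are farther from the nucleus).
Neither a single period nor a single group — weigh both effects.
Sb > Li: the two effects oppose for this pair; the across-period effect wins (831 vs 520 kJ/mol).
Be > Sb: period and group pull opposite ways; the down-group shift dominates (900 vs 831 kJ/mol).
Kr > Be: the two effects oppose for this pair; the across-period effect wins (1351 vs 900 kJ/mol).
Tabulated first ionization energy (kJ/mol): Li 520, Be 900, Kr 1351, Sb 831.
So from lowest to highest: Li < Sb < Be < Kr.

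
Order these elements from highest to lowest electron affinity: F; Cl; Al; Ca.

F is in period 2, group 17; Al is in period 3, group 13; Cl is in period 3, group 17; Ca is in period 4, group 2.
Electron affinity generally becomes more exothermic across a period toward the halogens and less exothermic down a group.
Here both period and group differ, so the two effects have to be weighed against each other.
Al > Ca: relative to Ca, both the across-period and down-group shifts push Al's electron affinity up.
F > Al: relative to Al, both the across-period and down-group shifts push F's electron affinity up.
Cl > F: this pair runs against the simple trend — see the exception note.
Note the exception: Cl has a higher electron affinity than F, contrary to the simple trend — F's small 2p subshell makes the incoming electron feel strong e⁻–e⁻ repulsion, so Cl actually releases more energy on gaining an electron.
Approximate values (kJ/mol): F 328, Al 42, Cl 349, Ca 2.
So from highest to lowest: Cl > F > Al > Ca.

Cl, F, Al, Ca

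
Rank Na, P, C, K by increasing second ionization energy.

IE_2 is the cost of taking one more electron from the +1 cation: Na⁺ is the bare [Ne] core; P⁺ still has 4 valence electrons; C⁺ still has 3 valence electrons; K⁺ is the bare [Ar] core.
Pulling an electron out of a noble-gas core costs far more than removing a remaining valence electron, so K and Na sit at the high end of IE_2.
Valence configurations: P⁺ [Ne]3s²3p², C⁺ [He]2s²2p¹.
Tabulated IE_2 (kJ/mol): Na 4562, P 1907, C 2353, K 3052.
Hence IE_2: P < C < K < Na.

P < C < K < Na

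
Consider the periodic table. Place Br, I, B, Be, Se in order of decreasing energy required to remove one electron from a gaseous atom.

Br > I > Se > Be > B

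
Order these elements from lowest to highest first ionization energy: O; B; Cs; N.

B is in period 2, group 13; N is in period 2, group 15; O is in period 2, group 16; Cs is in period 6, group 1.
Across a period the outer electron is held more tightly (higher IE₁); down a group it sits in a higher shell, more shielded, and comes off more easily.
Here both period and group differ, so the two effects have to be weighed against each other.
B > Cs: both effects reinforce here, so B is clearly the higher of the two.
O > B: both are in period 2; the period trend gives O the larger value.
N > O: this pair runs against the simple trend — see the exception note.
Note the exception: N has a higher first ionization energy than O, contrary to the simple trend — pairing an electron in O's 2p⁴ costs repulsion energy, so O ionizes more easily than half-filled N (2p³).
Tabulated first ionization energy (kJ/mol): B 801, N 1402, O 1314, Cs 376.
So from lowest to highest: Cs < B < O < N.

Cs < B < O < N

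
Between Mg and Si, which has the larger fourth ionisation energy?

Mg

IE_4 is the cost of taking one more electron from the +3 cation: Mg³⁺ is already 1 electron into the core; Si³⁺ still has 1 valence electron.
Breaking into a closed-shell core is much more expensive than removing a leftover valence electron — Mg has the largest IE_4 here.
Tabulated IE_4 (kJ/mol): Mg 10543, Si 4356.
Hence IE_4: Si < Mg.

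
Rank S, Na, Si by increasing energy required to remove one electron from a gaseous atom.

Na, Si, S

Na is in period 3, group 1; Si is in period 3, group 14; S is in period 3, group 16.
IE₁ increases left→right with effective nuclear charge and decreases top→bottom as the valence shell moves farther out.
All lie in period 3, so first ionization energy increases left to right.
So from lowest to highest: Na < Si < S.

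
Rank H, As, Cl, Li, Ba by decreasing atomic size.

Ba > Li > As > Cl > H

H is in period 1, group 1; Li is in period 2, group 1; Cl is in period 3, group 17; As is in period 4, group 15; Ba is in period 6, group 2.
Atomic radius shrinks across a period as nuclear charge pulls the same shell inward, and grows down a group as new shells are added.
Neither a single period nor a single group — weigh both effects.
Cl > H: period and group pull opposite ways; the down-group shift dominates (99 vs 32 pm).
As > Cl: both effects reinforce here, so As is clearly the larger of the two.
Li > As: period and group pull opposite ways; the across-period shift dominates (133 vs 121 pm).
Ba > Li: period and group pull opposite ways; the down-group shift dominates (196 vs 133 pm).
For reference (pm): H 32, Li 133, Cl 99, As 121, Ba 196.
So from largest to smallest: Ba > Li > As > Cl > H.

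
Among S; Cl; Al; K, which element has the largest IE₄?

The fourth ionization energy removes an electron from the +3 ion. For each element: S³⁺ still has 3 valence electrons; Cl³⁺ still has 4 valence electrons; Al³⁺ is the bare [Ne] core; K³⁺ is already 2 electrons into the core.
Pulling an electron out of a noble-gas core costs far more than removing a remaining valence electron, so K and Al sit at the high end of IE_4.
Valence configurations: S³⁺ [Ne]3s²3p¹, Cl³⁺ [Ne]3s²3p².
Approximate IE_4 values (kJ/mol): S 4556, Cl 5159, Al 11577, K 5877.
Putting it together, IE_4: S < Cl < K < Al.

Al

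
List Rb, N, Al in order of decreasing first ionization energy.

N > Al > Rb

Across a period the outer electron is held more tightly (higher IE₁); down a group it sits in a higher shell, more shielded, and comes off more easily.
Here both period and group differ, so the two effects have to be weighed against each other.
Al > Rb: both effects reinforce here, so Al is clearly the higher of the two.
N > Al: both effects reinforce here, so N is clearly the higher of the two.
Approximate values (kJ/mol): N 1402, Al 578, Rb 403.
So from highest to lowest: N > Al > Rb.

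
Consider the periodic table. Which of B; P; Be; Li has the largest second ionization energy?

The second ionization energy removes an electron from the +1 ion. For each element: B⁺ still has 2 valence electrons; P⁺ still has 4 valence electrons; Be⁺ still has 1 valence electron; Li⁺ is the bare [He] core.
Breaking into a closed-shell core is much more expensive than removing a leftover valence electron — Li has the largest IE_2 here.
Valence configurations: B⁺ [He]2s², P⁺ [Ne]3s²3p², Be⁺ [He]2s¹.
Approximate IE_2 values (kJ/mol): B 2427, P 1907, Be 1757, Li 7298.
Putting it together, IE_2: Be < P < B < Li.

Li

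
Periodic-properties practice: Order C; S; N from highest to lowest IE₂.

N, C, S

Consider each +1 ion: C⁺ still has 3 valence electrons; S⁺ still has 5 valence electrons; N⁺ still has 4 valence electrons.
All are still removing valence electrons, so compare the +1 ions as you would atoms: IE_2 generally rises across a period (higher Z_eff) and falls down a group (larger shell), subject to the usual subshell exceptions.
Valence configurations: C⁺ [He]2s²2p¹, S⁺ [Ne]3s²3p³, N⁺ [He]2s²2p².
The numbers (kJ/mol): C 2353, S 2252, N 2856.
Putting it together, IE_2: S < C < N.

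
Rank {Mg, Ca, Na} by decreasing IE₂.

Na > Mg > Ca

The second ionization energy removes an electron from the +1 ion. For each element: Mg⁺ still has 1 valence electron; Ca⁺ still has 1 valence electron; Na⁺ is the bare [Ne] core.
Pulling an electron out of a noble-gas core costs far more than removing a remaining valence electron, so Na sits at the high end of IE_2.
Valence configurations: Mg⁺ [Ne]3s¹, Ca⁺ [Ar]4s¹.
Tabulated IE_2 (kJ/mol): Mg 1451, Ca 1145, Na 4562.
Putting it together, IE_2: Ca < Mg < Na.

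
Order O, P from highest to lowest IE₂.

After 1 electron has been removed, what remains? O⁺ still has 5 valence electrons; P⁺ still has 4 valence electrons.
All are still removing valence electrons, so compare the +1 ions as you would atoms: IE_2 generally rises across a period (higher Z_eff) and falls down a group (larger shell), subject to the usual subshell exceptions.
Valence configurations: O⁺ [He]2s²2p³, P⁺ [Ne]3s²3p².
The numbers (kJ/mol): O 3388, P 1907.
Putting it together, IE_2: P < O.

O > P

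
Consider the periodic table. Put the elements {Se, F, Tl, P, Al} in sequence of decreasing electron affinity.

F > Se > P > Al > Tl

F is in period 2, group 17; Al is in period 3, group 13; P is in period 3, group 15; Se is in period 4, group 16; Tl is in period 6, group 13.
EA tends to increase across a period and decrease down a group, though the pattern is less regular than for IE or radius.
These span different periods and groups, so the two trends combine.
Al > Tl: they share group 13; the group trend gives Al the larger value.
P > Al: P lies to the right of Al in period 3, so the across-period effect alone puts P higher.
Se > P: period and group pull opposite ways; the across-period shift dominates (195 vs 72 kJ/mol).
F > Se: relative to Se, both the across-period and down-group shifts push F's electron affinity up.
Approximate values (kJ/mol): F 328, Al 42, P 72, Se 195, Tl 19.
So from highest to lowest: F > Se > P > Al > Tl.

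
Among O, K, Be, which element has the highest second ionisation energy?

O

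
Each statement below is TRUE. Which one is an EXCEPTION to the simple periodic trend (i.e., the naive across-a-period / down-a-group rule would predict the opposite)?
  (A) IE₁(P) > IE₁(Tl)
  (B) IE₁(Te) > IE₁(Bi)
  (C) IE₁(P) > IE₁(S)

The general trend: first ionization energy increases across a period and decreases down a group.
(A) P (period 3, group 15) vs Tl (period 6, group 13): the stated order agrees with the simple trend.
(B) Te (period 5, group 16) vs Bi (period 6, group 15): the stated order agrees with the simple trend.
(C) P (period 3, group 15) vs S (period 3, group 16): the stated order contradicts the simple trend.
The exception is (C): S (3p⁴) ionizes more easily than half-filled P (3p³) because the paired 3p electron in S is pushed out by e⁻–e⁻ repulsion.

(C)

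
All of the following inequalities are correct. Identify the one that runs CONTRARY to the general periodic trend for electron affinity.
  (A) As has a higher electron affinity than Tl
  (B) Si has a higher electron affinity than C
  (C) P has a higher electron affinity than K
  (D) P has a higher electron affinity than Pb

(B)

The general trend: electron affinity increases across a period and decreases down a group.
(A) As (period 4, group 15) vs Tl (period 6, group 13): the stated order agrees with the simple trend.
(B) Si (period 3, group 14) vs C (period 2, group 14): the stated order contradicts the simple trend.
(C) P (period 3, group 15) vs K (period 4, group 1): the stated order agrees with the simple trend.
(D) P (period 3, group 15) vs Pb (period 6, group 14): the stated order agrees with the simple trend.
The exception is (B): Si's larger, more diffuse 3p orbitals accept an added electron slightly more readily than C's compact 2p.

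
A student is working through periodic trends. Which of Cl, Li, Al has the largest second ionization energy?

The second ionization energy removes an electron from the +1 ion. For each element: Cl⁺ still has 6 valence electrons; Li⁺ is the bare [He] core; Al⁺ still has 2 valence electrons.
Core electrons are held far more tightly than valence electrons, so Li tops the IE_2 order.
Valence configurations: Cl⁺ [Ne]3s²3p⁴, Al⁺ [Ne]3s².
Approximate IE_2 values (kJ/mol): Cl 2298, Li 7298, Al 1817.
So the second ionization energies run Al < Cl < Li.

Li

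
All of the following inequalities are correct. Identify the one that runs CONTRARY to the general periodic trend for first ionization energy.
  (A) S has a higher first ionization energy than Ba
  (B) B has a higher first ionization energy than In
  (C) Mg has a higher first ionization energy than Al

The general trend: first ionization energy increases across a period and decreases down a group.
(A) S (period 3, group 16) vs Ba (period 6, group 2): the stated order agrees with the simple trend.
(B) B (period 2, group 13) vs In (period 5, group 13): the stated order agrees with the simple trend.
(C) Mg (period 3, group 2) vs Al (period 3, group 13): the stated order contradicts the simple trend.
The exception is (C): Al's single 3p electron is easier to remove than one from Mg's filled 3s².

(C)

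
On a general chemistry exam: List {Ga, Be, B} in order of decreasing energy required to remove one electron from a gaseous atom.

Be > B > Ga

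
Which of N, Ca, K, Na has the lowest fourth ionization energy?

The fourth ionization energy removes an electron from the +3 ion. For each element: N³⁺ still has 2 valence electrons; Ca³⁺ is already 1 electron into the core; K³⁺ is already 2 electrons into the core; Na³⁺ is already 2 electrons into the core.
Usually core removal costs more than valence removal, but here the competition is close: a tightly held n=2 valence electron can cost more to remove than an n=3 core electron, so the actual values have to decide it.
Approximate IE_4 values (kJ/mol): N 7475, Ca 6491, K 5877, Na 9543.
Overall IE_4 order: K < Ca < N < Na.

K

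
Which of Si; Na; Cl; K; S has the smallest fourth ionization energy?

Si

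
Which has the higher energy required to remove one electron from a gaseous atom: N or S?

N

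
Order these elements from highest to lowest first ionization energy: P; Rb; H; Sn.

Removing the outermost electron gets harder across a period and easier down a group.
These span different periods and groups, so the two trends combine.
Sn > Rb: Sn lies to the right of Rb in period 5, so the across-period effect alone puts Sn higher.
P > Sn: relative to Sn, both the across-period and down-group shifts push P's first ionization energy up.
H > P: period and group pull opposite ways; the down-group shift dominates (1312 vs 1012 kJ/mol).
Approximate values (kJ/mol): H 1312, P 1012, Rb 403, Sn 709.
So from highest to lowest: H > P > Sn > Rb.

H > P > Sn > Rb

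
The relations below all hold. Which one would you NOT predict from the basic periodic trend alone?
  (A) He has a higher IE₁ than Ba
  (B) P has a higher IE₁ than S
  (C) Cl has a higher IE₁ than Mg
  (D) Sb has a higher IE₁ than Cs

(B)

The general trend: IE₁ increases across a period and decreases down a group.
(A) He (period 1, group 18) vs Ba (period 6, group 2): the stated order agrees with the simple trend.
(B) P (period 3, group 15) vs S (period 3, group 16): the stated order contradicts the simple trend.
(C) Cl (period 3, group 17) vs Mg (period 3, group 2): the stated order agrees with the simple trend.
(D) Sb (period 5, group 15) vs Cs (period 6, group 1): the stated order agrees with the simple trend.
The exception is (B): S (3p⁴) ionizes more easily than half-filled P (3p³) because the paired 3p electron in S is pushed out by e⁻–e⁻ repulsion.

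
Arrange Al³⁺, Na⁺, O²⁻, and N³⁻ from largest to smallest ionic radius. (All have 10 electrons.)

N³⁻ > O²⁻ > Na⁺ > Al³⁺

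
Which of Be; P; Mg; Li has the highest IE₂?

Li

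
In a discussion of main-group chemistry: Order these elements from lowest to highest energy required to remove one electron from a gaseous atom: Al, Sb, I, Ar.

Al is in period 3, group 13; Ar is in period 3, group 18; Sb is in period 5, group 15; I is in period 5, group 17.
Removing the outermost electron gets harder across a period and easier down a group.
Neither a single period nor a single group — weigh both effects.
Sb > Al: period and group pull opposite ways; the across-period shift dominates (831 vs 578 kJ/mol).
I > Sb: I lies to the right of Sb in period 5, so the across-period effect alone puts I higher.
Ar > I: relative to I, both the across-period and down-group shifts push Ar's first ionization energy up.
Approximate values (kJ/mol): Al 578, Ar 1521, Sb 831, I 1008.
So from lowest to highest: Al < Sb < I < Ar.

Al < Sb < I < Ar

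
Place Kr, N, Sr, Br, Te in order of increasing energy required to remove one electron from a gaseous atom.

First ionization energy rises across a period (greater Z_eff holds electrons more tightly) and falls down a group (valence electrons are farther from the nucleus).
Neither a single period nor a single group — weigh both effects.
Te > Sr: Te lies to the right of Sr in period 5, so the across-period effect alone puts Te higher.
Br > Te: relative to Te, both the across-period and down-group shifts push Br's first ionization energy up.
Kr > Br: Kr lies to the right of Br in period 4, so the across-period effect alone puts Kr higher.
N > Kr: the two effects oppose for this pair; the down-group effect wins (1402 vs 1351 kJ/mol).
Tabulated first ionization energy (kJ/mol): N 1402, Br 1140, Kr 1351, Sr 550, Te 869.
So from lowest to highest: Sr < Te < Br < Kr < N.

Sr, Te, Br, Kr, N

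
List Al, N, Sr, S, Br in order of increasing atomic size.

N is in period 2, group 15; Al is in period 3, group 13; S is in period 3, group 16; Br is in period 4, group 17; Sr is in period 5, group 2.
Moving right in a period, electrons are added to the same shell under a stronger nuclear pull, so atoms get smaller; moving down, a new shell is opened and atoms get larger.
These span different periods and groups, so the two trends combine.
S > N: the two effects oppose for this pair; the down-group effect wins (103 vs 71 pm).
Br > S: period and group pull opposite ways; the down-group shift dominates (114 vs 103 pm).
Al > Br: period and group pull opposite ways; the across-period shift dominates (126 vs 114 pm).
Sr > Al: both effects reinforce here, so Sr is clearly the larger of the two.
Tabulated atomic radius (pm): N 71, Al 126, S 103, Br 114, Sr 185.
So from smallest to largest: N < S < Br < Al < Sr.

N < S < Br < Al < Sr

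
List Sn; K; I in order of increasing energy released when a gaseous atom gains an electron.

Electron affinity generally becomes more exothermic across a period toward the halogens and less exothermic down a group.
Here both period and group differ, so the two effects have to be weighed against each other.
Sn > K: period and group pull opposite ways; the across-period shift dominates (107 vs 48 kJ/mol).
I > Sn: I lies to the right of Sn in period 5, so the across-period effect alone puts I higher.
For reference (kJ/mol): K 48, Sn 107, I 295.
So from lowest to highest: K < Sn < I.

K < Sn < I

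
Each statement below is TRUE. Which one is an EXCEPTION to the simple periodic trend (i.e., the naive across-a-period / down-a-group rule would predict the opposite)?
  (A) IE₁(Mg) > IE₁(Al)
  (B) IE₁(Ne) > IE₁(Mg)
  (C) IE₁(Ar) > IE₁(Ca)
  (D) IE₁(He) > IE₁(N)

(A)

The general trend: first ionisation energy increases across a period and decreases down a group.
(A) Mg (period 3, group 2) vs Al (period 3, group 13): the stated order contradicts the simple trend.
(B) Ne (period 2, group 18) vs Mg (period 3, group 2): the stated order agrees with the simple trend.
(C) Ar (period 3, group 18) vs Ca (period 4, group 2): the stated order agrees with the simple trend.
(D) He (period 1, group 18) vs N (period 2, group 15): the stated order agrees with the simple trend.
The exception is (A): Al's single 3p electron is easier to remove than one from Mg's filled 3s².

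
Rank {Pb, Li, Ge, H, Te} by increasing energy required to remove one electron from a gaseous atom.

H is in period 1, group 1; Li is in period 2, group 1; Ge is in period 4, group 14; Te is in period 5, group 16; Pb is in period 6, group 14.
First ionization energy rises across a period (greater Z_eff holds electrons more tightly) and falls down a group (valence electrons are farther from the nucleus).
Here both period and group differ, so the two effects have to be weighed against each other.
Pb > Li: period and group pull opposite ways; the across-period shift dominates (716 vs 520 kJ/mol).
Ge > Pb: they share group 14; the group trend gives Ge the larger value.
Te > Ge: the two effects oppose for this pair; the across-period effect wins (869 vs 762 kJ/mol).
H > Te: period and group pull opposite ways; the down-group shift dominates (1312 vs 869 kJ/mol).
For reference (kJ/mol): H 1312, Li 520, Ge 762, Te 869, Pb 716.
So from lowest to highest: Li < Pb < Ge < Te < H.

Li < Pb < Ge < Te < H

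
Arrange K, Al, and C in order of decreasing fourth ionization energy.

Consider each +3 ion: K³⁺ is already 2 electrons into the core; Al³⁺ is the bare [Ne] core; C³⁺ still has 1 valence electron.
Usually core removal costs more than valence removal, but here the competition is close: a tightly held n=2 valence electron can cost more to remove than an n=3 core electron, so the actual values have to decide it.
Tabulated IE_4 (kJ/mol): K 5877, Al 11577, C 6223.
So the fourth ionization energies run K < C < Al.

Al, C, K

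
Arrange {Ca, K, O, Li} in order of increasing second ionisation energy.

Ca < K < O < Li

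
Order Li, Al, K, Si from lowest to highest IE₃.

Consider each +2 ion: Li²⁺ is already 1 electron into the core; Al²⁺ still has 1 valence electron; K²⁺ is already 1 electron into the core; Si²⁺ still has 2 valence electrons.
Breaking into a closed-shell core is much more expensive than removing a leftover valence electron — K and Li have the largest IE_3 here.
Valence configurations: Al²⁺ [Ne]3s¹, Si²⁺ [Ne]3s².
The numbers (kJ/mol): Li 11815, Al 2745, K 4420, Si 3232.
So the third ionization energies run Al < Si < K < Li.

Al < Si < K < Li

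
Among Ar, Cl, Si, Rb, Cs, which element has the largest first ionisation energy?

Si is in period 3, group 14; Cl is in period 3, group 17; Ar is in period 3, group 18; Rb is in period 5, group 1; Cs is in period 6, group 1.
Across a period the outer electron is held more tightly (higher IE₁); down a group it sits in a higher shell, more shielded, and comes off more easily.
Here both period and group differ, so the two effects have to be weighed against each other.
Rb > Cs: Rb sits above Cs in group 1, so the down-group effect alone puts Rb higher.
Si > Rb: both effects reinforce here, so Si is clearly the higher of the two.
Cl > Si: Cl lies to the right of Si in period 3, so the across-period effect alone puts Cl higher.
Ar > Cl: both are in period 3; the period trend gives Ar the larger value.
Approximate values (kJ/mol): Si 786, Cl 1251, Ar 1521, Rb 403, Cs 376.
The largest first ionisation energy among these belongs to Ar.

Ar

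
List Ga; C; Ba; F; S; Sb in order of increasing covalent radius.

C is in period 2, group 14; F is in period 2, group 17; S is in period 3, group 16; Ga is in period 4, group 13; Sb is in period 5, group 15; Ba is in period 6, group 2.
Atomic radius shrinks across a period as nuclear charge pulls the same shell inward, and grows down a group as new shells are added.
These span different periods and groups, so the two trends combine.
C > F: C lies to the left of F in period 2, so the across-period effect alone puts C larger.
S > C: the two effects oppose for this pair; the down-group effect wins (103 vs 75 pm).
Ga > S: relative to S, both the across-period and down-group shifts push Ga's atomic radius up.
Sb > Ga: the two effects oppose for this pair; the down-group effect wins (140 vs 124 pm).
Ba > Sb: relative to Sb, both the across-period and down-group shifts push Ba's atomic radius up.
Approximate values (pm): C 75, F 64, S 103, Ga 124, Sb 140, Ba 196.
So from smallest to largest: F < C < S < Ga < Sb < Ba.

F, C, S, Ga, Sb, Ba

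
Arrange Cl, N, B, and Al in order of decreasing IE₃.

After 2 electrons have been removed, what remains? Cl²⁺ still has 5 valence electrons; N²⁺ still has 3 valence electrons; B²⁺ still has 1 valence electron; Al²⁺ still has 1 valence electron.
All are still removing valence electrons, so compare the +2 ions as you would atoms: IE_3 generally rises across a period (higher Z_eff) and falls down a group (larger shell), subject to the usual subshell exceptions.
Valence configurations: Cl²⁺ [Ne]3s²3p³, N²⁺ [He]2s²2p¹, B²⁺ [He]2s¹, Al²⁺ [Ne]3s¹.
Approximate IE_3 values (kJ/mol): Cl 3822, N 4578, B 3660, Al 2745.
Hence IE_3: Al < B < Cl < N.

N > Cl > B > Al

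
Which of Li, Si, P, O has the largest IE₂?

Consider each +1 ion: Li⁺ is the bare [He] core; Si⁺ still has 3 valence electrons; P⁺ still has 4 valence electrons; O⁺ still has 5 valence electrons.
Core electrons are held far more tightly than valence electrons, so Li tops the IE_2 order.
Valence configurations: Si⁺ [Ne]3s²3p¹, P⁺ [Ne]3s²3p², O⁺ [He]2s²2p³.
Tabulated IE_2 (kJ/mol): Li 7298, Si 1577, P 1907, O 3388.
Hence IE_2: Si < P < O < Li.

Li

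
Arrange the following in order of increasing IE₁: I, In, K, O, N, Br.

K < In < I < Br < O < N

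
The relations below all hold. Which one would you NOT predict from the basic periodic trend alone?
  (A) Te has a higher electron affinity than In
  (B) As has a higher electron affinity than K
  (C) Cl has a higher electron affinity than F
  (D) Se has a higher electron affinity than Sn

(C)

The general trend: electron affinity increases across a period and decreases down a group.
(A) Te (period 5, group 16) vs In (period 5, group 13): the stated order agrees with the simple trend.
(B) As (period 4, group 15) vs K (period 4, group 1): the stated order agrees with the simple trend.
(C) Cl (period 3, group 17) vs F (period 2, group 17): the stated order contradicts the simple trend.
(D) Se (period 4, group 16) vs Sn (period 5, group 14): the stated order agrees with the simple trend.
The exception is (C): F's small 2p subshell makes the incoming electron feel strong e⁻–e⁻ repulsion, so Cl actually releases more energy on gaining an electron.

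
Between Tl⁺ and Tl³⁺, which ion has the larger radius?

Both ions have Z = 81 protons, but Tl³⁺ has lost more electrons, so its remaining electrons feel a larger effective nuclear charge per electron and are pulled in more tightly.
Higher positive charge → smaller ion, so Tl⁺ > Tl³⁺.

Tl⁺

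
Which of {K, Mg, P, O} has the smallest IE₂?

Mg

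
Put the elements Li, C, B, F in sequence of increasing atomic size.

F < C < B < Li

Li is in period 2, group 1; B is in period 2, group 13; C is in period 2, group 14; F is in period 2, group 17.
Radius decreases left→right (rising Z_eff, same n) and increases top→bottom (higher n).
All lie in period 2, so atomic radius increases right to left.
So from smallest to largest: F < C < B < Li.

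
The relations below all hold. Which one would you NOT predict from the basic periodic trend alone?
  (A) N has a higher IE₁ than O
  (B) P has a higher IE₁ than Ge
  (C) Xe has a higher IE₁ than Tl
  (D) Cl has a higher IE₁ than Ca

The general trend: IE₁ increases across a period and decreases down a group.
(A) N (period 2, group 15) vs O (period 2, group 16): the stated order contradicts the simple trend.
(B) P (period 3, group 15) vs Ge (period 4, group 14): the stated order agrees with the simple trend.
(C) Xe (period 5, group 18) vs Tl (period 6, group 13): the stated order agrees with the simple trend.
(D) Cl (period 3, group 17) vs Ca (period 4, group 2): the stated order agrees with the simple trend.
The exception is (A): pairing an electron in O's 2p⁴ costs repulsion energy, so O ionizes more easily than half-filled N (2p³).

(A)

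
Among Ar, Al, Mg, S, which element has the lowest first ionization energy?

Mg is in period 3, group 2; Al is in period 3, group 13; S is in period 3, group 16; Ar is in period 3, group 18.
IE₁ increases left→right with effective nuclear charge and decreases top→bottom as the valence shell moves farther out.
All lie in period 3; the across-period trend (first ionization energy increases left to right) applies, with the exception below.
Note the exception: Mg has a higher first ionization energy than Al, contrary to the simple trend — Al's single 3p electron is easier to remove than one from Mg's filled 3s².
Tabulated first ionization energy (kJ/mol): Mg 738, Al 578, S 1000, Ar 1521.
The lowest first ionization energy among these belongs to Al.

Al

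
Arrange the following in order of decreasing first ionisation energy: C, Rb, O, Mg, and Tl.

O, C, Mg, Tl, Rb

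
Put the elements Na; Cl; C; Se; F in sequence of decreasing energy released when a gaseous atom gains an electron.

Cl > F > Se > C > Na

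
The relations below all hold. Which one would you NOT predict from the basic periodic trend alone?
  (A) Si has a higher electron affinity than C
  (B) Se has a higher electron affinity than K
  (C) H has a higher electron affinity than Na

The general trend: electron affinity increases across a period and decreases down a group.
(A) Si (period 3, group 14) vs C (period 2, group 14): the stated order contradicts the simple trend.
(B) Se (period 4, group 16) vs K (period 4, group 1): the stated order agrees with the simple trend.
(C) H (period 1, group 1) vs Na (period 3, group 1): the stated order agrees with the simple trend.
The exception is (A): Si's larger, more diffuse 3p orbitals accept an added electron slightly more readily than C's compact 2p.

(A)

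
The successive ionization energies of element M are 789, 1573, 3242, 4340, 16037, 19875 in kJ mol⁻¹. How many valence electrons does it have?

Look for the largest jump between consecutive ionization energies: IE5/IE4 ≈ 3.7, far larger than any earlier ratio.
That jump marks the point where a core electron is being removed. So the atom has 4 valence electrons.

4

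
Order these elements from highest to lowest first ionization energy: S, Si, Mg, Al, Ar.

Ar > S > Si > Mg > Al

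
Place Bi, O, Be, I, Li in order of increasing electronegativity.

Li < Be < Bi < I < O

Li is in period 2, group 1; Be is in period 2, group 2; O is in period 2, group 16; I is in period 5, group 17; Bi is in period 6, group 15.
Smaller atoms with higher effective nuclear charge are more electronegative.
Neither a single period nor a single group — weigh both effects.
Be > Li: Be lies to the right of Li in period 2, so the across-period effect alone puts Be higher.
Bi > Be: period and group pull opposite ways; the across-period shift dominates (2.02 vs 1.57).
I > Bi: relative to Bi, both the across-period and down-group shifts push I's electronegativity up.
O > I: the two effects oppose for this pair; the down-group effect wins (3.44 vs 2.66).
For reference (Pauling): Li 0.98, Be 1.57, O 3.44, I 2.66, Bi 2.02.
So from lowest to highest: Li < Be < Bi < I < O.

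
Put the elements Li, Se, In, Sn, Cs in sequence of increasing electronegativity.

Cs, Li, In, Sn, Se

EN rises left→right (higher Z_eff, smaller atoms) and falls top→bottom (larger, more shielded atoms).
Here both period and group differ, so the two effects have to be weighed against each other.
Li > Cs: Li sits above Cs in group 1, so the down-group effect alone puts Li higher.
In > Li: the two effects oppose for this pair; the across-period effect wins (1.78 vs 0.98).
Sn > In: Sn lies to the right of In in period 5, so the across-period effect alone puts Sn higher.
Se > Sn: relative to Sn, both the across-period and down-group shifts push Se's electronegativity up.
For reference (Pauling): Li 0.98, Se 2.55, In 1.78, Sn 1.96, Cs 0.79.
So from lowest to highest: Cs < Li < In < Sn < Se.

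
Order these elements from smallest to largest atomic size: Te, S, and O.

O is in period 2, group 16; S is in period 3, group 16; Te is in period 5, group 16.
Radius decreases left→right (rising Z_eff, same n) and increases top→bottom (higher n).
All are in group 16, so atomic radius increases down the group.
So from smallest to largest: O < S < Te.

O, S, Te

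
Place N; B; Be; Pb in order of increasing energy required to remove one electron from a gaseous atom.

Pb, B, Be, N

Be is in period 2, group 2; B is in period 2, group 13; N is in period 2, group 15; Pb is in period 6, group 14.
IE₁ increases left→right with effective nuclear charge and decreases top→bottom as the valence shell moves farther out.
These span different periods and groups, so the two trends combine.
B > Pb: the two effects oppose for this pair; the down-group effect wins (801 vs 716 kJ/mol).
Be > B: this pair runs against the simple trend — see the exception note.
N > Be: N lies to the right of Be in period 2, so the across-period effect alone puts N higher.
Note the exception: Be has a higher first ionization energy than B, contrary to the simple trend — removing B's lone 2p electron is easier than breaking Be's filled 2s².
For reference (kJ/mol): Be 900, B 801, N 1402, Pb 716.
So from lowest to highest: Pb < B < Be < N.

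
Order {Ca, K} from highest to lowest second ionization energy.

K > Ca

Consider each +1 ion: Ca⁺ still has 1 valence electron; K⁺ is the bare [Ar] core.
Core electrons are held far more tightly than valence electrons, so K tops the IE_2 order.
Tabulated IE_2 (kJ/mol): Ca 1145, K 3052.
Hence IE_2: Ca < K.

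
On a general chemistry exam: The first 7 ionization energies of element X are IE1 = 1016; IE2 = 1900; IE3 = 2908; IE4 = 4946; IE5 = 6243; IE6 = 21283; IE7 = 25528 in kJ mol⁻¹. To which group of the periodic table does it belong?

Group 15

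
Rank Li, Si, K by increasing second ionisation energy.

Consider each +1 ion: Li⁺ is the bare [He] core; Si⁺ still has 3 valence electrons; K⁺ is the bare [Ar] core.
Breaking into a closed-shell core is much more expensive than removing a leftover valence electron — K and Li have the largest IE_2 here.
The numbers (kJ/mol): Li 7298, Si 1577, K 3052.
So the second ionization energies run Si < K < Li.

Si < K < Li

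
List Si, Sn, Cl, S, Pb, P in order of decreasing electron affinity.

Cl > S > Si > Sn > P > Pb

Si is in period 3, group 14; P is in period 3, group 15; S is in period 3, group 16; Cl is in period 3, group 17; Sn is in period 5, group 14; Pb is in period 6, group 14.
EA tends to increase across a period and decrease down a group, though the pattern is less regular than for IE or radius.
Neither a single period nor a single group — weigh both effects.
P > Pb: relative to Pb, both the across-period and down-group shifts push P's electron affinity up.
Sn > P: this pair runs against the simple trend — see the exception note.
Si > Sn: Si sits above Sn in group 14, so the down-group effect alone puts Si higher.
S > Si: both are in period 3; the period trend gives S the larger value.
Cl > S: Cl lies to the right of S in period 3, so the across-period effect alone puts Cl higher.
Note the exception: Sn has a higher electron affinity than P, contrary to the simple trend — adding an electron to P's half-filled np³ subshell costs electron-pairing energy.
Note the exception: Si has a higher electron affinity than P, contrary to the simple trend — adding an electron to P's half-filled 3p³ is unfavourable, so Si (3p²) has the more exothermic EA.
For reference (kJ/mol): Si 134, P 72, S 200, Cl 349, Sn 107, Pb 35.
So from highest to lowest: Cl > S > Si > Sn > P > Pb.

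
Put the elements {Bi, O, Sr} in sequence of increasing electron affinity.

Sr < Bi < O

Electron affinity generally becomes more exothermic across a period toward the halogens and less exothermic down a group.
Neither a single period nor a single group — weigh both effects.
Bi > Sr: the two effects oppose for this pair; the across-period effect wins (91 vs 5 kJ/mol).
O > Bi: both effects reinforce here, so O is clearly the higher of the two.
Tabulated electron affinity (kJ/mol): O 141, Sr 5, Bi 91.
So from lowest to highest: Sr < Bi < O.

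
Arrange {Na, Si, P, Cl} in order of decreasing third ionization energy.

Na, Cl, Si, P

Consider each +2 ion: Na²⁺ is already 1 electron into the core; Si²⁺ still has 2 valence electrons; P²⁺ still has 3 valence electrons; Cl²⁺ still has 5 valence electrons.
Pulling an electron out of a noble-gas core costs far more than removing a remaining valence electron, so Na sits at the high end of IE_3.
Valence configurations: Si²⁺ [Ne]3s², P²⁺ [Ne]3s²3p¹, Cl²⁺ [Ne]3s²3p³.
P²⁺ loses a lone 3p electron whereas Si²⁺ must break into a filled 3s² pair, so IE_3(Si) > IE_3(P) even though P has the higher nuclear charge.
The numbers (kJ/mol): Na 6910, Si 3232, P 2914, Cl 3822.
Overall IE_3 order: P < Si < Cl < Na.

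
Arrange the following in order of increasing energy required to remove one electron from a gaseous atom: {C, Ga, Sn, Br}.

C is in period 2, group 14; Ga is in period 4, group 13; Br is in period 4, group 17; Sn is in period 5, group 14.
Removing the outermost electron gets harder across a period and easier down a group.
These span different periods and groups, so the two trends combine.
Sn > Ga: period and group pull opposite ways; the across-period shift dominates (709 vs 579 kJ/mol).
C > Sn: C sits above Sn in group 14, so the down-group effect alone puts C higher.
Br > C: period and group pull opposite ways; the across-period shift dominates (1140 vs 1086 kJ/mol).
For reference (kJ/mol): C 1086, Ga 579, Br 1140, Sn 709.
So from lowest to highest: Ga < Sn < C < Br.

Ga < Sn < C < Br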